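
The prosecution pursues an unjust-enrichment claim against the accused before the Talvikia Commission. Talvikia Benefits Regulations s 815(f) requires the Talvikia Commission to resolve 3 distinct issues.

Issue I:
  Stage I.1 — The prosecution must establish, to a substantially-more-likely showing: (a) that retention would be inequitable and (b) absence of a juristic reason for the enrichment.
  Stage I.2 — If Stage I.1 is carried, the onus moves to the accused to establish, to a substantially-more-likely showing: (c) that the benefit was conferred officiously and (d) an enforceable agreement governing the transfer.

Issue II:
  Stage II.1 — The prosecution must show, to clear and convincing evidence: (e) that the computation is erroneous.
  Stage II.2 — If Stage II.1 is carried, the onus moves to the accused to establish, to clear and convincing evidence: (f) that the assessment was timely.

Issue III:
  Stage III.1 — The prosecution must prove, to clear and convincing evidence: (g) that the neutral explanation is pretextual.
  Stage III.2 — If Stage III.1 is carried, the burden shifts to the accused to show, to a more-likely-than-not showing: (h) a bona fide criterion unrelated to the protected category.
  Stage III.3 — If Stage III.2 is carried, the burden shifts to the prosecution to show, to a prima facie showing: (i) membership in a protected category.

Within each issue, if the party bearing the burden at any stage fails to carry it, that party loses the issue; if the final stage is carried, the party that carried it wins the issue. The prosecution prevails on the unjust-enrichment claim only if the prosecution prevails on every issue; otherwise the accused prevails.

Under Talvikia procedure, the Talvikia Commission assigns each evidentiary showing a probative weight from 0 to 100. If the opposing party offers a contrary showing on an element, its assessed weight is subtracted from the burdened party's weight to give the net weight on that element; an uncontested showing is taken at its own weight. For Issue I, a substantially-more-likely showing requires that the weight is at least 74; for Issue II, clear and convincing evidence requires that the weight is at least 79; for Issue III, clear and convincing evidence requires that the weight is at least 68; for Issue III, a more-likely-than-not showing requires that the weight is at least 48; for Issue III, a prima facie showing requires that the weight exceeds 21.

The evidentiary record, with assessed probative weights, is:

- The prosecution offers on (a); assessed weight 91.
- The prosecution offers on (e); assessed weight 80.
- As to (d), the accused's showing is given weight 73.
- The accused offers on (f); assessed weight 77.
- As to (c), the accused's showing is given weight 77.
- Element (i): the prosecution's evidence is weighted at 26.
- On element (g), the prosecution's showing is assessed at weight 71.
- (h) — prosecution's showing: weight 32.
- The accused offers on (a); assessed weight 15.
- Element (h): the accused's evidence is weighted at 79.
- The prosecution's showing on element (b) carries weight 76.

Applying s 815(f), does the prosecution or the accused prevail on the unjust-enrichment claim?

— Issue I —
Stage I.1 (prosecution, a substantially-more-likely showing, weight is at least 74): (a) net 91−15=76 ≥ 74 — meets; (b) 76 ≥ 74 — meets.
  Stage I.1 carried; the burden shifts to the accused.
Stage I.2 (accused, a substantially-more-likely showing, weight is at least 74): (c) 77 ≥ 74 — meets; (d) 73 < 74 — fails.
  Not every element is met, so the accused fails to carry Stage I.2.
The prosecution prevails on this issue.
— Issue II —
At Stage II.1 the prosecution must meet clear and convincing evidence (weight is at least 79): on (e) the weight is 80, ≥ 79, so (e) meets the standard.
  All elements met. The burden passes to the accused.
At Stage II.2 the accused must meet clear and convincing evidence (weight is at least 79): on (f) the weight is 77, which does not reach 79, so (f) does not meet the standard.
  Not every element is met, so the accused fails to carry Stage II.2.
The analysis ends at Stage II.2; the prosecution prevails on this issue.
— Issue III —
Stage III.1 — burden on prosecution; standard: clear and convincing evidence (weight is at least 68).
    (g): 71 ≥ 68 [met]
  The prosecution carries Stage III.1; the accused now bears the burden.
Stage III.2 — burden on accused; standard: a more-likely-than-not showing (weight is at least 48).
    (h): 79 − 32 = 47 < 48 [not met]
  Stage III.2 not carried; the accused fails its burden.
The prosecution prevails on this issue.
Per-issue: Issue I → prosecution; Issue II → prosecution; Issue III → prosecution. The prosecution must prevail on every issue; overall, the prosecution prevails.

prosecution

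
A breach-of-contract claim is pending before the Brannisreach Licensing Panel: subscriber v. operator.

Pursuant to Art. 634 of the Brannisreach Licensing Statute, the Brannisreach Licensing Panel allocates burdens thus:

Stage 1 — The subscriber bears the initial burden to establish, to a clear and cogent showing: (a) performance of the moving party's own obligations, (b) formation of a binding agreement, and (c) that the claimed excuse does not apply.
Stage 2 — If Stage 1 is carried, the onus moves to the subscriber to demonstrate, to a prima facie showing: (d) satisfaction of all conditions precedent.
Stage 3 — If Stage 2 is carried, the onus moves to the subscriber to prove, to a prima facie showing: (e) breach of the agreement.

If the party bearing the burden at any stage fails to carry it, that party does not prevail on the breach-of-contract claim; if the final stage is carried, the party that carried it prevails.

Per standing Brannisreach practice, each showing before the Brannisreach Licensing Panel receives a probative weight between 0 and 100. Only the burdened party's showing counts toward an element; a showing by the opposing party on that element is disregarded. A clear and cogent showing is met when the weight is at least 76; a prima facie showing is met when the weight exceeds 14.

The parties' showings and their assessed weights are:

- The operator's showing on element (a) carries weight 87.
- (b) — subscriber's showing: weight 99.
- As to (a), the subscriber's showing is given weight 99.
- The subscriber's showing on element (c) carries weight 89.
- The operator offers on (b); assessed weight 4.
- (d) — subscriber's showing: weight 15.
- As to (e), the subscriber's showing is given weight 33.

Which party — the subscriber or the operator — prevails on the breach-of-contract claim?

At Stage 1 the subscriber must meet a clear and cogent showing (weight is at least 76): on (a) the weight is 99 (the operator's 87 is given no effect), which does reach 76, so (a) meets the standard; on (b) the weight is 99 (the operator's 4 is given no effect), which does reach 76, so (b) meets the standard; on (c) the weight is 89, which does reach 76, so (c) meets the standard.
  Stage 1 carried; the burden remains with the subscriber.
At Stage 2 the subscriber must meet a prima facie showing (weight exceeds 14): on (d) the weight is 15, > 14, so (d) meets the standard.
  Stage 2 carried; the burden remains with the subscriber.
At Stage 3 the subscriber must meet a prima facie showing (weight exceeds 14): on (e) the weight is 33, which does exceed 14, so (e) meets the standard.
  All elements met at the final stage.
All stages carried — the subscriber prevails.

subscriber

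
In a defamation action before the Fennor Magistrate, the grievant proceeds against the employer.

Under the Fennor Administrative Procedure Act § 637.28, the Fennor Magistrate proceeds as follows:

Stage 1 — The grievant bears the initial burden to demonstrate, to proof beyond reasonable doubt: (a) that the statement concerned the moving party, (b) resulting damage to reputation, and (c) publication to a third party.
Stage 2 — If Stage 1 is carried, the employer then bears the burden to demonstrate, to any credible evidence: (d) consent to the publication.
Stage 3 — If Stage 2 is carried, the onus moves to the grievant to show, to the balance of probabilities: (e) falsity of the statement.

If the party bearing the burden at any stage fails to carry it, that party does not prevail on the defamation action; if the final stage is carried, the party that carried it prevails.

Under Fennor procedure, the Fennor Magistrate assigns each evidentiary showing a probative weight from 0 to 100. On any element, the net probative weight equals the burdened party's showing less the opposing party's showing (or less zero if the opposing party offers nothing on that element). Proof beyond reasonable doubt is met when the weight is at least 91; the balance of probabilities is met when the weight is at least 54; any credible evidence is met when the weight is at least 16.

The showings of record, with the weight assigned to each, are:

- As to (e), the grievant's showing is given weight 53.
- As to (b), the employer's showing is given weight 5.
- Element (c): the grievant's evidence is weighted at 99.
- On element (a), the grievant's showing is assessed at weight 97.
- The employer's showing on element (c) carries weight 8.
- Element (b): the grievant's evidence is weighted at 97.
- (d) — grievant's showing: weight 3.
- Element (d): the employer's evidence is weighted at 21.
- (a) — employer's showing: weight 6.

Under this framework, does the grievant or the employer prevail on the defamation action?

employer

At Stage 1 the grievant must meet proof beyond reasonable doubt (weight is at least 91): on (a) the weight is 97 less the opposing 6 gives net 91, ≥ 91, so (a) meets the standard; on (b) the weight is 97 less the opposing 5 gives net 92, which does reach 91, so (b) meets the standard; on (c) the weight is 99 less the opposing 8 gives net 91, ≥ 91, so (c) meets the standard.
  All elements met. The burden passes to the employer.
At Stage 2 the employer must meet any credible evidence (weight is at least 16): on (d) the weight is 21 less the opposing 3 gives net 18, ≥ 16, so (d) meets the standard.
  All elements met. The burden passes to the grievant.
At Stage 3 the grievant must meet the balance of probabilities (weight is at least 54): on (e) the weight is 53, < 54, so (e) does not meet the standard.
  Not every element is met, so the grievant fails to carry Stage 3.
The employer prevails.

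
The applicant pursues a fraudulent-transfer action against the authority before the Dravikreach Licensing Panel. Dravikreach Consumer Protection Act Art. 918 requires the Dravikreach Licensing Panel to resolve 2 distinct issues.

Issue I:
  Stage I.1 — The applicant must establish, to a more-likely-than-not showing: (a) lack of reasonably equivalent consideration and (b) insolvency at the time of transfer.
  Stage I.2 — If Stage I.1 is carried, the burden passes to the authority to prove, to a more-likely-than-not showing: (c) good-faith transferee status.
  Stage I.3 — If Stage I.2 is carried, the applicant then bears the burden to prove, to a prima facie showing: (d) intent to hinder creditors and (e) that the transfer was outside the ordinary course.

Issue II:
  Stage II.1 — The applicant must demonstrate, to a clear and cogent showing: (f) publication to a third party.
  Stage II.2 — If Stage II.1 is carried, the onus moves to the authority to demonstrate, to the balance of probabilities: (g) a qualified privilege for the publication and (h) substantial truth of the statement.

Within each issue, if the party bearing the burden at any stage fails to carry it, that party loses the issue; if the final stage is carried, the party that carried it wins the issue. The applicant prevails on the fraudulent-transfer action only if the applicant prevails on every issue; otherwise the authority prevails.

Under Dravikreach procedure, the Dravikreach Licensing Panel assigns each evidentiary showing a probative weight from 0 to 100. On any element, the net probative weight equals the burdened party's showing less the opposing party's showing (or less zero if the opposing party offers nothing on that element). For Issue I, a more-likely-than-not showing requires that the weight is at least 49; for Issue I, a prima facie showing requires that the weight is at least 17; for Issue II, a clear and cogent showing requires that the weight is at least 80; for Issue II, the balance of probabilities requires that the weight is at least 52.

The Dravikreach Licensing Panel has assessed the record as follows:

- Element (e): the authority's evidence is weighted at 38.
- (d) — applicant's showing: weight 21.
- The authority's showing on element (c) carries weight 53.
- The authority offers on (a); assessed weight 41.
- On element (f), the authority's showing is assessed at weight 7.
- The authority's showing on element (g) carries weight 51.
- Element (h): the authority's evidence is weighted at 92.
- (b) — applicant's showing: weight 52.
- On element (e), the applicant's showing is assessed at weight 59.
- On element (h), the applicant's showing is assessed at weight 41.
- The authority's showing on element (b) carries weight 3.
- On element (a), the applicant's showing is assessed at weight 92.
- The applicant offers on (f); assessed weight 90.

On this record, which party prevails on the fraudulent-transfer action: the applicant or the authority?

applicant

— Issue I —
Stage I.1 (applicant, a more-likely-than-not showing, weight is at least 49): (a) net 92−41=51 ≥ 49 — meets; (b) net 52−3=49 ≥ 49 — meets.
  All elements met. The burden passes to the authority.
Stage I.2 (authority, a more-likely-than-not showing, weight is at least 49): (c) 53 ≥ 49 — meets.
  The authority carries Stage I.2; the applicant now bears the burden.
Stage I.3 (applicant, a prima facie showing, weight is at least 17): (d) 21 ≥ 17 — meets; (e) net 59−38=21 ≥ 17 — meets.
  All elements met at the final stage.
Every stage carried; the applicant prevails on this issue.
— Issue II —
Stage II.1 — burden on applicant; standard: a clear and cogent showing (weight is at least 80).
    (f): 90 − 7 = 83 ≥ 80 [met]
  Stage II.1 is satisfied; the onus moves to the authority.
Stage II.2 — burden on authority; standard: the balance of probabilities (weight is at least 52).
    (g): 51 < 52 [not met]
    (h): 92 − 41 = 51 < 52 [not met]
  The authority does not carry Stage II.2.
The analysis ends at Stage II.2; the applicant prevails on this issue.
Per-issue: Issue I → applicant; Issue II → applicant. The applicant must prevail on every issue; overall, the applicant prevails.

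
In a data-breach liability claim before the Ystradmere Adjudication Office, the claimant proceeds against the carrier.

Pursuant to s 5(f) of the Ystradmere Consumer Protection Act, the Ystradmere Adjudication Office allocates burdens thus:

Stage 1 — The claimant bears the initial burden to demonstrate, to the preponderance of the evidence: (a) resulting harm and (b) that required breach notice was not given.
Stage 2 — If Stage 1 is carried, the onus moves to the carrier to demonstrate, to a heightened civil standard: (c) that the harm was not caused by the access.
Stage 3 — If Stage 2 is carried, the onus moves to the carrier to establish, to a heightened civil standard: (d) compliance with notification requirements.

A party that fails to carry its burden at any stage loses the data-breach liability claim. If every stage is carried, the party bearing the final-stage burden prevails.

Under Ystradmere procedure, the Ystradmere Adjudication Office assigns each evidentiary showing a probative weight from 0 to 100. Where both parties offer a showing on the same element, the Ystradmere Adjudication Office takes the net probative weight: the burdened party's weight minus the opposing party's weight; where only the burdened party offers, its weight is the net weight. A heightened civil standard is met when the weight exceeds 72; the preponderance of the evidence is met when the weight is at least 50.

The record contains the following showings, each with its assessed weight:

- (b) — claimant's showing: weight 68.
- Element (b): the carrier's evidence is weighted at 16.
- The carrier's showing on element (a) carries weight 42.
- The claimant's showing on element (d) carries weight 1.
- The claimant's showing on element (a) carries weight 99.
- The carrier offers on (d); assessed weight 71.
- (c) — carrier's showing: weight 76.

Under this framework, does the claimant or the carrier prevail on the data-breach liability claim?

Stage 1 — burden on claimant; standard: the preponderance of the evidence (weight is at least 50).
    (a): 99 − 42 = 57 ≥ 50 [met]
    (b): 68 − 16 = 52 ≥ 50 [met]
  The claimant carries Stage 1; the carrier now bears the burden.
Stage 2 — burden on carrier; standard: a heightened civil standard (weight exceeds 72).
    (c): 76 > 72 [met]
  All elements met. The carrier retains the burden for Stage 3.
Stage 3 — burden on carrier; standard: a heightened civil standard (weight exceeds 72).
    (d): 71 − 1 = 70 ≤ 72 [not met]
  The carrier does not carry Stage 3.
The claimant prevails.

claimant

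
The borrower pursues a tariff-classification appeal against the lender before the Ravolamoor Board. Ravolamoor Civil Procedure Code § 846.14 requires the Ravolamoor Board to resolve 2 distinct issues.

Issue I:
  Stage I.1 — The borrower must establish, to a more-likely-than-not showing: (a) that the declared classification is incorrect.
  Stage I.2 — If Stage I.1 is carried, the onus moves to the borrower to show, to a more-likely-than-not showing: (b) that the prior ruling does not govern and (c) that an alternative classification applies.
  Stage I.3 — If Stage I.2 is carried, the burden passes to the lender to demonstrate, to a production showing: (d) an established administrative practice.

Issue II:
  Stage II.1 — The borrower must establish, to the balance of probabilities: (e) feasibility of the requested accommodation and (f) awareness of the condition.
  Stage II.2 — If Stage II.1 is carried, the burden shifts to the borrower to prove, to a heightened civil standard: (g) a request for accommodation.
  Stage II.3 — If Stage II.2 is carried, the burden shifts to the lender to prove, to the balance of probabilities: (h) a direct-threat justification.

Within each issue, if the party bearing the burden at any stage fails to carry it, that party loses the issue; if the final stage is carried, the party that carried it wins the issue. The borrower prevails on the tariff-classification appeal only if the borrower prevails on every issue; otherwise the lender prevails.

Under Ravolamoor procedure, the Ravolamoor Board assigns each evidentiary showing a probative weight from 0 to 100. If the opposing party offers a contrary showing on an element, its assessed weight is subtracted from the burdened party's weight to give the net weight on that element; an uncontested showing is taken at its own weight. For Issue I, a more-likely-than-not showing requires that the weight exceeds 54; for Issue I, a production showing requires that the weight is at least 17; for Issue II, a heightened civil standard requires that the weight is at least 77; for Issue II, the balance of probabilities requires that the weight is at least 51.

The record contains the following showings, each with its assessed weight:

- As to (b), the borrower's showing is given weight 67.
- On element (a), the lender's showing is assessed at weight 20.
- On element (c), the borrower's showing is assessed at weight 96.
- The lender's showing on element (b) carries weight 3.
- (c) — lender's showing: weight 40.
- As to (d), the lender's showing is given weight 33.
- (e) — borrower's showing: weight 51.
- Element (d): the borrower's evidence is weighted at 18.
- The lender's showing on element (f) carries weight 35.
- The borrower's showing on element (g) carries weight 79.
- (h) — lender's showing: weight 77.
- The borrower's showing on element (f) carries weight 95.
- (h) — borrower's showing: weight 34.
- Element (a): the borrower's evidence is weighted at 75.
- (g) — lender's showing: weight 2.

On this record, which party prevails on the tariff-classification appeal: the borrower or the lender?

borrower

— Issue I —
Stage I.1 — burden on borrower; standard: a more-likely-than-not showing (weight exceeds 54).
    (a): 75 − 20 = 55 > 54 [met]
  All elements met. The borrower retains the burden for Stage I.2.
Stage I.2 — burden on borrower; standard: a more-likely-than-not showing (weight exceeds 54).
    (b): 67 − 3 = 64 > 54 [met]
    (c): 96 − 40 = 56 > 54 [met]
  The borrower carries Stage I.2; the lender now bears the burden.
Stage I.3 — burden on lender; standard: a production showing (weight is at least 17).
    (d): 33 − 18 = 15 < 17 [not met]
  The lender does not carry Stage I.3.
So the borrower prevails on this issue.
— Issue II —
Stage II.1 — burden on borrower; standard: the balance of probabilities (weight is at least 51).
    (e): 51 ≥ 51 [met]
    (f): 95 − 35 = 60 ≥ 51 [met]
  Stage II.1 is satisfied; the borrower continues to bear the burden.
Stage II.2 — burden on borrower; standard: a heightened civil standard (weight is at least 77).
    (g): 79 − 2 = 77 ≥ 77 [met]
  The borrower carries Stage II.2; the lender now bears the burden.
Stage II.3 — burden on lender; standard: the balance of probabilities (weight is at least 51).
    (h): 77 − 34 = 43 < 51 [not met]
  Not every element is met, so the lender fails to carry Stage II.3.
The analysis ends at Stage II.3; the borrower prevails on this issue.
Per-issue: Issue I → borrower; Issue II → borrower. The borrower must prevail on every issue; overall, the borrower prevails.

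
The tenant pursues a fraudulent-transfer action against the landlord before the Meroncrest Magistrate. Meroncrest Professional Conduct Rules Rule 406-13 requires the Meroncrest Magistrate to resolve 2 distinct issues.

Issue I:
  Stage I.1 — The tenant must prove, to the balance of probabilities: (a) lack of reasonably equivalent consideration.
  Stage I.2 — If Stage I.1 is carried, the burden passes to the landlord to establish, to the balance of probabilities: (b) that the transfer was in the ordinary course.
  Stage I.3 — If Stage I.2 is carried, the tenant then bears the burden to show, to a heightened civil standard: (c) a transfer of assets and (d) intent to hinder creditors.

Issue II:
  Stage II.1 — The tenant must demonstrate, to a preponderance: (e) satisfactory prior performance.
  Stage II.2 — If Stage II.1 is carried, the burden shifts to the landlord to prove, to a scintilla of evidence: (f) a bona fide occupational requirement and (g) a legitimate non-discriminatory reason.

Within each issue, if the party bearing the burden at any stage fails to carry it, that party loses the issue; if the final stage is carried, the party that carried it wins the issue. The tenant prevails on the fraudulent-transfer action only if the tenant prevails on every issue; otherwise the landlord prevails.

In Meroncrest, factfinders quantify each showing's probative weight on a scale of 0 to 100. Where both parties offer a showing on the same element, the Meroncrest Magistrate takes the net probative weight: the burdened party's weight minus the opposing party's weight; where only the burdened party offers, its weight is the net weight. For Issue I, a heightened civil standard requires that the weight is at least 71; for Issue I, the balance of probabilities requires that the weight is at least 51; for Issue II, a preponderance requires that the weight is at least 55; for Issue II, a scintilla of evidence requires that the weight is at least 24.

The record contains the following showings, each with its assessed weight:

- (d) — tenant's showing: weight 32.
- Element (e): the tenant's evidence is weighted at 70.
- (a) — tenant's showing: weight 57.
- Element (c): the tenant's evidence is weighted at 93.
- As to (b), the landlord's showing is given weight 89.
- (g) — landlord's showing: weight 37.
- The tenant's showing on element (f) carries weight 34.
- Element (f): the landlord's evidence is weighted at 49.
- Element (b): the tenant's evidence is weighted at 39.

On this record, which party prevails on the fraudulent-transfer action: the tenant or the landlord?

tenant

— Issue I —
Stage I.1 (tenant, the balance of probabilities, weight is at least 51): (a) 57 ≥ 51 — meets.
  All elements met. The burden passes to the landlord.
Stage I.2 (landlord, the balance of probabilities, weight is at least 51): (b) net 89−39=50 < 51 — fails.
  Not every element is met, so the landlord fails to carry Stage I.2.
The analysis ends at Stage I.2; the tenant prevails on this issue.
— Issue II —
Stage II.1 — burden on tenant; standard: a preponderance (weight is at least 55).
    (e): 70 ≥ 55 [met]
  Stage II.1 carried; the burden shifts to the landlord.
Stage II.2 — burden on landlord; standard: a scintilla of evidence (weight is at least 24).
    (f): 49 − 34 = 15 < 24 [not met]
    (g): 37 ≥ 24 [met]
  Stage II.2 not carried; the landlord fails its burden.
The tenant prevails on this issue.
Per-issue: Issue I → tenant; Issue II → tenant. The tenant must prevail on every issue; overall, the tenant prevails.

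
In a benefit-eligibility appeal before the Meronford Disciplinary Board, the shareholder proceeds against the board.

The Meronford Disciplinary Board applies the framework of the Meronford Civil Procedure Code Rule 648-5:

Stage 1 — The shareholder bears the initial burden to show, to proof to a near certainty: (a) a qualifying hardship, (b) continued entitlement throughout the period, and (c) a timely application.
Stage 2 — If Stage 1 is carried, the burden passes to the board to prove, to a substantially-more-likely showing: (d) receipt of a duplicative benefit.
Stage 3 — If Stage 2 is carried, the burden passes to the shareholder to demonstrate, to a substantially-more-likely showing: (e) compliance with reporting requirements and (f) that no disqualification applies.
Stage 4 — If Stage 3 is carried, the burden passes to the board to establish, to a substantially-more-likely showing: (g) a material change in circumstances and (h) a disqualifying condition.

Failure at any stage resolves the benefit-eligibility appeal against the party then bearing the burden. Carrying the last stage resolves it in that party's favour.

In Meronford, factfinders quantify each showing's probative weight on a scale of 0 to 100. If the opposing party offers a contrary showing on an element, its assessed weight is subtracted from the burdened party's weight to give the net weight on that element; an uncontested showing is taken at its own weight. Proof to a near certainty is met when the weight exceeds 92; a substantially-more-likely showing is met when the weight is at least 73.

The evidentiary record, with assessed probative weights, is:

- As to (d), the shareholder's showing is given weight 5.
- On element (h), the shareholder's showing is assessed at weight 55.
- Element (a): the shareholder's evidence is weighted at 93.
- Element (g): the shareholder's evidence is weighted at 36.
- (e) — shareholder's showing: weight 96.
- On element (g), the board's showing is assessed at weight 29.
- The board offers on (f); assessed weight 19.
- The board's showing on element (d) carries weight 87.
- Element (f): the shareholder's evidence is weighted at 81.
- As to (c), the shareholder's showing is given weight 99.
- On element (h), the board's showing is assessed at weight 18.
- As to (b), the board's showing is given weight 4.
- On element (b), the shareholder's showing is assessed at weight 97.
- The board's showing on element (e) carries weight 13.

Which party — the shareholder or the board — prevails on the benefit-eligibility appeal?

board

At Stage 1 the shareholder must meet proof to a near certainty (weight exceeds 92): on (a) the weight is 93, > 92, so (a) meets the standard; on (b) the weight is 97 less the opposing 4 gives net 93, > 92, so (b) meets the standard; on (c) the weight is 99, > 92, so (c) meets the standard.
  All elements met. The burden passes to the board.
At Stage 2 the board must meet a substantially-more-likely showing (weight is at least 73): on (d) the weight is 87 less the opposing 5 gives net 82, ≥ 73, so (d) meets the standard.
  Stage 2 carried; the burden shifts to the shareholder.
At Stage 3 the shareholder must meet a substantially-more-likely showing (weight is at least 73): on (e) the weight is 96 less the opposing 13 gives net 83, which does reach 73, so (e) meets the standard; on (f) the weight is 81 less the opposing 19 gives net 62, which does not reach 73, so (f) does not meet the standard.
  Stage 3 not carried; the shareholder fails its burden.
So the board prevails.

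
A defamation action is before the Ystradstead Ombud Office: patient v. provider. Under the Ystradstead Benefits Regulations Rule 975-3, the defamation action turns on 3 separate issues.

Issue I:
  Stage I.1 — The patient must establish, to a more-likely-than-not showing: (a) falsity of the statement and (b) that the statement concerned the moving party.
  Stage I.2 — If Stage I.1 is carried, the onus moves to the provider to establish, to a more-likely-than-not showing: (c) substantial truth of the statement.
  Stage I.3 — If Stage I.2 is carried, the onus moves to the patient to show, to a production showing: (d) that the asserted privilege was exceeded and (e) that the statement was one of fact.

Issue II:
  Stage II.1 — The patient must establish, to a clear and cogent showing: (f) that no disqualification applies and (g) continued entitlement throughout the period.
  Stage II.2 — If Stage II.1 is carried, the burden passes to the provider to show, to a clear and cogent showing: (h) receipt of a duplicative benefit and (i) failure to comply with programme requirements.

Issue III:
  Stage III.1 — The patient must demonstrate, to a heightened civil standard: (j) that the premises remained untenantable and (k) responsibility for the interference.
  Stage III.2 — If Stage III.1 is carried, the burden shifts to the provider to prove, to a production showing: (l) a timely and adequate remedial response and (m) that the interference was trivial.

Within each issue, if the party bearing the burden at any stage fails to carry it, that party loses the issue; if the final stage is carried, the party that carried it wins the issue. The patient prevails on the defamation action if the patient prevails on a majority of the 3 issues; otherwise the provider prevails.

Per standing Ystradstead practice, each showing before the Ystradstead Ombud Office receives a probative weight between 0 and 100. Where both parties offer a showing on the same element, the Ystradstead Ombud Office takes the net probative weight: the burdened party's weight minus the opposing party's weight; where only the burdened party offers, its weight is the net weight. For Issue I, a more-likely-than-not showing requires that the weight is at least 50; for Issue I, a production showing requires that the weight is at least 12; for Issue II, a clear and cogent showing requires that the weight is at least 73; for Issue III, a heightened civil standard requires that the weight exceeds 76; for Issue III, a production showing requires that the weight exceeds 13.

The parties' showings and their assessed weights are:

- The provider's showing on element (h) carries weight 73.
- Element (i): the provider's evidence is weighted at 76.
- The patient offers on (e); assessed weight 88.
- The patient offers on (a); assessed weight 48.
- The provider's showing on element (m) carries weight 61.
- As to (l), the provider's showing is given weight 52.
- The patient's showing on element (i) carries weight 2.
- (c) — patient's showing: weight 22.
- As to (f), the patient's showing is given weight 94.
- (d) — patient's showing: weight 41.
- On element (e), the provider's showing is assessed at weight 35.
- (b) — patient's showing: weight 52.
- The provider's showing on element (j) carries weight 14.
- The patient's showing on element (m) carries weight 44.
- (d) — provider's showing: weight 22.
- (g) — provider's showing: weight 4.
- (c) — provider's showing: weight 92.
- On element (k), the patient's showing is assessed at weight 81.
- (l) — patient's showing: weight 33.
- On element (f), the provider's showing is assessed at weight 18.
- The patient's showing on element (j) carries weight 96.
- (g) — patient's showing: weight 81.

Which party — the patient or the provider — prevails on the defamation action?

— Issue I —
Stage I.1 — burden on patient; standard: a more-likely-than-not showing (weight is at least 50).
    (a): 48 < 50 [not met]
    (b): 52 ≥ 50 [met]
  Not every element is met, so the patient fails to carry Stage I.1.
The analysis ends at Stage I.1; the provider prevails on this issue.
— Issue II —
Stage II.1 (patient, a clear and cogent showing, weight is at least 73): (f) net 94−18=76 ≥ 73 — meets; (g) net 81−4=77 ≥ 73 — meets.
  The patient carries Stage II.1; the provider now bears the burden.
Stage II.2 (provider, a clear and cogent showing, weight is at least 73): (h) 73 ≥ 73 — meets; (i) net 76−2=74 ≥ 73 — meets.
  The provider carries the last stage.
Every stage carried; the provider prevails on this issue.
— Issue III —
Stage III.1 — burden on patient; standard: a heightened civil standard (weight exceeds 76).
    (j): 96 − 14 = 82 > 76 [met]
    (k): 81 > 76 [met]
  Stage III.1 is satisfied; the onus moves to the provider.
Stage III.2 — burden on provider; standard: a production showing (weight exceeds 13).
    (l): 52 − 33 = 19 > 13 [met]
    (m): 61 − 44 = 17 > 13 [met]
  Stage III.2 carried; the final stage is satisfied.
Every stage carried; the provider prevails on this issue.
Per-issue: Issue I → provider; Issue II → provider; Issue III → provider. The patient must prevail on a majority of issues; overall, the provider prevails.

provider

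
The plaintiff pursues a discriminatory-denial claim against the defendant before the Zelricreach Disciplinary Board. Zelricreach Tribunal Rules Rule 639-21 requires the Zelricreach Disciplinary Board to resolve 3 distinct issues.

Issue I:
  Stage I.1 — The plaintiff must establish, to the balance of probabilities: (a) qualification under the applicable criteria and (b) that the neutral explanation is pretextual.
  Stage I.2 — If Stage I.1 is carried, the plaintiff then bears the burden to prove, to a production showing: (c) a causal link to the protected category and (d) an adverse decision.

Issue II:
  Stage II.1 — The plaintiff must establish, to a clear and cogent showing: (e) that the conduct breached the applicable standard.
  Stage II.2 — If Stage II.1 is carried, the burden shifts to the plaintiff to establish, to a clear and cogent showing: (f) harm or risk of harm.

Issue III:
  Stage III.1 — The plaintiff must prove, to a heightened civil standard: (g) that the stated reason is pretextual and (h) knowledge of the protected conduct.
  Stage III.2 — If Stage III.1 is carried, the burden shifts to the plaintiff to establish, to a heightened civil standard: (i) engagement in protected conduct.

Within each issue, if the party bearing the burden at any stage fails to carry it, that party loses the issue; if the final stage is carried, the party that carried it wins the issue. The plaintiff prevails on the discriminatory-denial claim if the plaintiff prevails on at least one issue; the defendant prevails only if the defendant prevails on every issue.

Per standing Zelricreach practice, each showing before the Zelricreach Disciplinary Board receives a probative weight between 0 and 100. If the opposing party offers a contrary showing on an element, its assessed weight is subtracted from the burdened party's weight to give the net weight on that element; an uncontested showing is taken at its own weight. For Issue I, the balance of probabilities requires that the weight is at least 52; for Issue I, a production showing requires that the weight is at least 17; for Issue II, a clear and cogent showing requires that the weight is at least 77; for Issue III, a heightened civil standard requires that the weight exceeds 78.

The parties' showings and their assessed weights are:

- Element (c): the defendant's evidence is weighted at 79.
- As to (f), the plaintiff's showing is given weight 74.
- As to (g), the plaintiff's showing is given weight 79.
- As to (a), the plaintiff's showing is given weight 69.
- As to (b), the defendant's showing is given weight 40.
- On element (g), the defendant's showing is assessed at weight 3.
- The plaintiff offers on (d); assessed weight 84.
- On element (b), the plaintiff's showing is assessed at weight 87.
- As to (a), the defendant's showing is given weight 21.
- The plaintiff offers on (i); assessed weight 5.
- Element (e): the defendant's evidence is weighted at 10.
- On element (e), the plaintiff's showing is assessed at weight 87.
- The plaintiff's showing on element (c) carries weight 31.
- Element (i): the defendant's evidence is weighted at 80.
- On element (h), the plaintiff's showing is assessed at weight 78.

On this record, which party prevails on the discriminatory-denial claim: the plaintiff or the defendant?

— Issue I —
At Stage I.1 the plaintiff must meet the balance of probabilities (weight is at least 52): on (a) the weight is 69 less the opposing 21 gives net 48, < 52, so (a) does not meet the standard; on (b) the weight is 87 less the opposing 40 gives net 47, < 52, so (b) does not meet the standard.
  Not every element is met, so the plaintiff fails to carry Stage I.1.
The analysis ends at Stage I.1; the defendant prevails on this issue.
— Issue II —
At Stage II.1 the plaintiff must meet a clear and cogent showing (weight is at least 77): on (e) the weight is 87 less the opposing 10 gives net 77, which does reach 77, so (e) meets the standard.
  Stage II.1 is satisfied; the plaintiff continues to bear the burden.
At Stage II.2 the plaintiff must meet a clear and cogent showing (weight is at least 77): on (f) the weight is 74, < 77, so (f) does not meet the standard.
  The plaintiff does not carry Stage II.2.
The analysis ends at Stage II.2; the defendant prevails on this issue.
— Issue III —
Stage III.1 — burden on plaintiff; standard: a heightened civil standard (weight exceeds 78).
    (g): 79 − 3 = 76 ≤ 78 [not met]
    (h): 78 ≤ 78 [not met]
  The plaintiff does not carry Stage III.1.
The analysis ends at Stage III.1; the defendant prevails on this issue.
Per-issue: Issue I → defendant; Issue II → defendant; Issue III → defendant. The plaintiff must prevail on at least one issue; overall, the defendant prevails.

defendant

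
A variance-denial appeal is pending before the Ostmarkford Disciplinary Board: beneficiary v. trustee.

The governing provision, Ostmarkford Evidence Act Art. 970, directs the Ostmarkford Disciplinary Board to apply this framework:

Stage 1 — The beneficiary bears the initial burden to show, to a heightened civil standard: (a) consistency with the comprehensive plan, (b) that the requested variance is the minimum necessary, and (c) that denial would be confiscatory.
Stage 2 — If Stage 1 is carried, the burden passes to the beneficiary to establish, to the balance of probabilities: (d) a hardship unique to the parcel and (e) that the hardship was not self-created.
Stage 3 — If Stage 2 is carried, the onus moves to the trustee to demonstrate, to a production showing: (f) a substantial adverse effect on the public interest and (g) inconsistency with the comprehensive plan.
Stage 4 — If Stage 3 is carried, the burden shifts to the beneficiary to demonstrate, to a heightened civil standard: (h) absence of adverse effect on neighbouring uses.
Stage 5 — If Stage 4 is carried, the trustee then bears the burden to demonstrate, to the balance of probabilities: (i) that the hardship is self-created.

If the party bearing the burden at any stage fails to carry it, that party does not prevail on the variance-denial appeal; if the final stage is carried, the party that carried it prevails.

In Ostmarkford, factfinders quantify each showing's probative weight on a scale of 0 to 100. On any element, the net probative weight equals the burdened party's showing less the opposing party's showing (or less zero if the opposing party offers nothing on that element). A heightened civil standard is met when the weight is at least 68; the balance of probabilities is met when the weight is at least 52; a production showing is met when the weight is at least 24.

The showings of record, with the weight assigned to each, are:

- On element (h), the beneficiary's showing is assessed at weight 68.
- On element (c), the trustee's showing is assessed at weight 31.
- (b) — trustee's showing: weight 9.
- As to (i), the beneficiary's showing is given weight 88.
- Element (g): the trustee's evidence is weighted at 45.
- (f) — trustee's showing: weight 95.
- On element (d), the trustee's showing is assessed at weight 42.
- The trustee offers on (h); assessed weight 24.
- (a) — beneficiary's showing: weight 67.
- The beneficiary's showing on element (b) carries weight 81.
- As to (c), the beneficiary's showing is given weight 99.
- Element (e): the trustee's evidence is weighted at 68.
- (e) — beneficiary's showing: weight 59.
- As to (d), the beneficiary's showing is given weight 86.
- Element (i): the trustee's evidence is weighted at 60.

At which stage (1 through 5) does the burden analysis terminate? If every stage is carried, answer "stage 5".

stage 1

Stage 1 — burden on beneficiary; standard: a heightened civil standard (weight is at least 68).
    (a): 67 < 68 [not met]
    (b): 81 − 9 = 72 ≥ 68 [met]
    (c): 99 − 31 = 68 ≥ 68 [met]
  Not every element is met, so the beneficiary fails to carry Stage 1.
The analysis ends at Stage 1; the trustee prevails.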